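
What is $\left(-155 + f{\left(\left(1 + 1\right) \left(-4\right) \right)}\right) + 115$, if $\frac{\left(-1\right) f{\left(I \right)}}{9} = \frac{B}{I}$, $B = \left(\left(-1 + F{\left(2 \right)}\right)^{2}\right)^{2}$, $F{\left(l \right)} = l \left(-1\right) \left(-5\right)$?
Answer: $\frac{58729}{8} \approx 7341.1$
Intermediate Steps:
$F{\left(l \right)} = 5 l$ ($F{\left(l \right)} = - l \left(-5\right) = 5 l$)
$B = 6561$ ($B = \left(\left(-1 + 5 \cdot 2\right)^{2}\right)^{2} = \left(\left(-1 + 10\right)^{2}\right)^{2} = \left(9^{2}\right)^{2} = 81^{2} = 6561$)
$f{\left(I \right)} = - \frac{59049}{I}$ ($f{\left(I \right)} = - 9 \frac{6561}{I} = - \frac{59049}{I}$)
$\left(-155 + f{\left(\left(1 + 1\right) \left(-4\right) \right)}\right) + 115 = \left(-155 - \frac{59049}{\left(1 + 1\right) \left(-4\right)}\right) + 115 = \left(-155 - \frac{59049}{2 \left(-4\right)}\right) + 115 = \left(-155 - \frac{59049}{-8}\right) + 115 = \left(-155 - - \frac{59049}{8}\right) + 115 = \left(-155 + \frac{59049}{8}\right) + 115 = \frac{57809}{8} + 115 = \frac{58729}{8}$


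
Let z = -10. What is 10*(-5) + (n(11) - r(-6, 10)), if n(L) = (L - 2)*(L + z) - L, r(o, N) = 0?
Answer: -52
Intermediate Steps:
n(L) = -L + (-10 + L)*(-2 + L) (n(L) = (L - 2)*(L - 10) - L = (-2 + L)*(-10 + L) - L = (-10 + L)*(-2 + L) - L = -L + (-10 + L)*(-2 + L))
10*(-5) + (n(11) - r(-6, 10)) = 10*(-5) + ((20 + 11² - 13*11) - 1*0) = -50 + ((20 + 121 - 143) + 0) = -50 + (-2 + 0) = -50 - 2 = -52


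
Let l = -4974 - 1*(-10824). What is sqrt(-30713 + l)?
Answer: 23*I*sqrt(47) ≈ 157.68*I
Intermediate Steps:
l = 5850 (l = -4974 + 10824 = 5850)
sqrt(-30713 + l) = sqrt(-30713 + 5850) = sqrt(-24863) = 23*I*sqrt(47)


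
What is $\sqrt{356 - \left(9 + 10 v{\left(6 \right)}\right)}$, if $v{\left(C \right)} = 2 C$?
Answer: $\sqrt{227} \approx 15.067$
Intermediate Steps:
$\sqrt{356 - \left(9 + 10 v{\left(6 \right)}\right)} = \sqrt{356 - \left(9 + 10 \cdot 2 \cdot 6\right)} = \sqrt{356 - 129} = \sqrt{227}$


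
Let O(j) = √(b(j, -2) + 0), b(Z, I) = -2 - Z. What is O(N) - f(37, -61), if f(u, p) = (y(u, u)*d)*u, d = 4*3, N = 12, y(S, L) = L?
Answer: -16428 + I*√14 ≈ -16428.0 + 3.7417*I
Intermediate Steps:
d = 12
f(u, p) = 12*u² (f(u, p) = (u*12)*u = (12*u)*u = 12*u²)
O(j) = √(-2 - j) (O(j) = √((-2 - j) + 0) = √(-2 - j))
O(N) - f(37, -61) = √(-2 - 1*12) - 12*37² = √(-2 - 12) - 12*1369 = √(-14) - 1*16428 = I*√14 - 16428 = -16428 + I*√14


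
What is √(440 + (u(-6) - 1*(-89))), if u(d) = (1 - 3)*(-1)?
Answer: 3*√59 ≈ 23.043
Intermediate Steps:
u(d) = 2 (u(d) = -2*(-1) = 2)
√(440 + (u(-6) - 1*(-89))) = √(440 + (2 - 1*(-89))) = √(440 + (2 + 89)) = √(440 + 91) = √531 = 3*√59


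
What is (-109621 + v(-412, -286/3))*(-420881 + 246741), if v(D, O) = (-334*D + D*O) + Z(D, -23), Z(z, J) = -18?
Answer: -35130829460/3 ≈ -1.1710e+10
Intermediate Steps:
v(D, O) = -18 - 334*D + D*O (v(D, O) = (-334*D + D*O) - 18 = -18 - 334*D + D*O)
(-109621 + v(-412, -286/3))*(-420881 + 246741) = (-109621 + (-18 - 334*(-412) - (-9064)*13/3))*(-420881 + 246741) = (-109621 + (-18 + 137608 - (-9064)*13*(⅓)))*(-174140) = (-109621 + (-18 + 137608 - (-9064)*13/3))*(-174140) = (-109621 + (-18 + 137608 - 412*(-286/3)))*(-174140) = (-109621 + (-18 + 137608 + 117832/3))*(-174140) = (-109621 + 530602/3)*(-174140) = (201739/3)*(-174140) = -35130829460/3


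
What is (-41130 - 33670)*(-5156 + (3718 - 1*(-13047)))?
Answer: -868353200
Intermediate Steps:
(-41130 - 33670)*(-5156 + (3718 - 1*(-13047))) = -74800*(-5156 + (3718 + 13047)) = -74800*(-5156 + 16765) = -74800*11609 = -868353200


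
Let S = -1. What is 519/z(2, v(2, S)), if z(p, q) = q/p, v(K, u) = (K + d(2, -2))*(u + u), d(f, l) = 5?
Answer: -519/7 ≈ -74.143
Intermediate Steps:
v(K, u) = 2*u*(5 + K) (v(K, u) = (K + 5)*(u + u) = (5 + K)*(2*u) = 2*u*(5 + K))
519/z(2, v(2, S)) = 519/(((2*(-1)*(5 + 2))/2)) = 519/(((2*(-1)*7)*(½))) = 519/((-14*½)) = 519/(-7) = 519*(-⅐) = -519/7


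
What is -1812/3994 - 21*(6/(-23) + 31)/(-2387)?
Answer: -2870121/15662471 ≈ -0.18325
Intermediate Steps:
-1812/3994 - 21*(6/(-23) + 31)/(-2387) = -1812*1/3994 - 21*(6*(-1/23) + 31)*(-1/2387) = -906/1997 - 21*(-6/23 + 31)*(-1/2387) = -906/1997 - 21*707/23*(-1/2387) = -906/1997 - 14847/23*(-1/2387) = -906/1997 + 2121/7843 = -2870121/15662471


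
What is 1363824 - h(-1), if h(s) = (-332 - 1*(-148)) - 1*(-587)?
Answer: 1363421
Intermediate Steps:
h(s) = 403 (h(s) = (-332 + 148) + 587 = -184 + 587 = 403)
1363824 - h(-1) = 1363824 - 1*403 = 1363824 - 403 = 1363421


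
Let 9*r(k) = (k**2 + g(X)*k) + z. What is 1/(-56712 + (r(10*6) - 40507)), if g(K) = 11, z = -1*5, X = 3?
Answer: -9/870716 ≈ -1.0336e-5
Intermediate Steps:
z = -5
r(k) = -5/9 + k**2/9 + 11*k/9 (r(k) = ((k**2 + 11*k) - 5)/9 = (-5 + k**2 + 11*k)/9 = -5/9 + k**2/9 + 11*k/9)
1/(-56712 + (r(10*6) - 40507)) = 1/(-56712 + ((-5/9 + (10*6)**2/9 + 11*(10*6)/9) - 40507)) = 1/(-56712 + ((-5/9 + (1/9)*60**2 + (11/9)*60) - 40507)) = 1/(-56712 + ((-5/9 + (1/9)*3600 + 220/3) - 40507)) = 1/(-56712 + ((-5/9 + 400 + 220/3) - 40507)) = 1/(-56712 + (4255/9 - 40507)) = 1/(-56712 - 360308/9) = 1/(-870716/9) = -9/870716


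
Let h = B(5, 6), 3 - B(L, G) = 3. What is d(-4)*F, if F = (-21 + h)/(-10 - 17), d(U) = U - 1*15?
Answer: -133/9 ≈ -14.778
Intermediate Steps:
B(L, G) = 0 (B(L, G) = 3 - 1*3 = 3 - 3 = 0)
d(U) = -15 + U (d(U) = U - 15 = -15 + U)
h = 0
F = 7/9 (F = (-21 + 0)/(-10 - 17) = -21/(-27) = -21*(-1/27) = 7/9 ≈ 0.77778)
d(-4)*F = (-15 - 4)*(7/9) = -19*7/9 = -133/9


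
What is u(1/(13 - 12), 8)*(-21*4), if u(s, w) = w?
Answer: -672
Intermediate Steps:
u(1/(13 - 12), 8)*(-21*4) = 8*(-21*4) = 8*(-84) = -672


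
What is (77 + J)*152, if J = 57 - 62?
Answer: 10944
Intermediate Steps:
J = -5
(77 + J)*152 = (77 - 5)*152 = 72*152 = 10944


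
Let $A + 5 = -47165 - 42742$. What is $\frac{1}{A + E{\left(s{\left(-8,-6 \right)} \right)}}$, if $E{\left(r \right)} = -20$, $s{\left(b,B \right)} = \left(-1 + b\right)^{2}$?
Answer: $- \frac{1}{89932} \approx -1.112 \cdot 10^{-5}$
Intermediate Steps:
$A = -89912$ ($A = -5 - 89907 = -89912$)
$\frac{1}{A + E{\left(s{\left(-8,-6 \right)} \right)}} = \frac{1}{-89912 - 20} = \frac{1}{-89932} = - \frac{1}{89932}$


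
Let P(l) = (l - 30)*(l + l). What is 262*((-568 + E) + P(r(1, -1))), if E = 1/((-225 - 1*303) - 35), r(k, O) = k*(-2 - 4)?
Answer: -20061078/563 ≈ -35632.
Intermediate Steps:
r(k, O) = -6*k (r(k, O) = k*(-6) = -6*k)
E = -1/563 (E = 1/((-225 - 303) - 35) = 1/(-528 - 35) = 1/(-563) = -1/563 ≈ -0.0017762)
P(l) = 2*l*(-30 + l) (P(l) = (-30 + l)*(2*l) = 2*l*(-30 + l))
262*((-568 + E) + P(r(1, -1))) = 262*((-568 - 1/563) + 2*(-6*1)*(-30 - 6*1)) = 262*(-319785/563 + 2*(-6)*(-30 - 6)) = 262*(-319785/563 + 2*(-6)*(-36)) = 262*(-319785/563 + 432) = 262*(-76569/563) = -20061078/563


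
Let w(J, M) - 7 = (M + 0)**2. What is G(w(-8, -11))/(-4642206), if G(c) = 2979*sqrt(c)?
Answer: -3972*sqrt(2)/773701 ≈ -0.0072602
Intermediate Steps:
w(J, M) = 7 + M**2 (w(J, M) = 7 + (M + 0)**2 = 7 + M**2)
G(w(-8, -11))/(-4642206) = (2979*sqrt(7 + (-11)**2))/(-4642206) = (2979*sqrt(7 + 121))*(-1/4642206) = (2979*sqrt(128))*(-1/4642206) = (2979*(8*sqrt(2)))*(-1/4642206) = (23832*sqrt(2))*(-1/4642206) = -3972*sqrt(2)/773701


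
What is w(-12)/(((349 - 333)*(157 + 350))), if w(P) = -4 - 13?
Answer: -17/8112 ≈ -0.0020957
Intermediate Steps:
w(P) = -17
w(-12)/(((349 - 333)*(157 + 350))) = -17*1/((157 + 350)*(349 - 333)) = -17/(16*507) = -17/8112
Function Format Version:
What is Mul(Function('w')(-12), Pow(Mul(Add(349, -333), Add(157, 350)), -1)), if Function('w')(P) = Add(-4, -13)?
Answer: Rational(-17, 8112) ≈ -0.0020957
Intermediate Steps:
Function('w')(P) = -17
Mul(Function('w')(-12), Pow(Mul(Add(349, -333), Add(157, 350)), -1)) = Mul(-17, Pow(Mul(Add(349, -333), Add(157, 350)), -1)) = Mul(-17, Pow(Mul(16, 507), -1)) = Mul(-17, Pow(8112, -1)) = Mul(-17, Rational(1, 8112)) = Rational(-17, 8112)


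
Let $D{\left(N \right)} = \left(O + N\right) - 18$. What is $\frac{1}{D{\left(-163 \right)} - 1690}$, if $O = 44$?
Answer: $- \frac{1}{1827} \approx -0.00054735$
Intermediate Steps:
$D{\left(N \right)} = 26 + N$ ($D{\left(N \right)} = \left(44 + N\right) - 18 = 26 + N$)
$\frac{1}{D{\left(-163 \right)} - 1690} = \frac{1}{\left(26 - 163\right) - 1690} = \frac{1}{-137 - 1690} = \frac{1}{-1827} = - \frac{1}{1827}$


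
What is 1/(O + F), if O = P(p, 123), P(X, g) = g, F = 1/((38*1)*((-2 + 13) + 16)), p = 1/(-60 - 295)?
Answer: 1026/126199 ≈ 0.0081300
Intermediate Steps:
p = -1/355 (p = 1/(-355) = -1/355 ≈ -0.0028169)
F = 1/1026 (F = 1/(38*(11 + 16)) = 1/(38*27) = 1/1026 ≈ 0.00097466)
O = 123
1/(O + F) = 1/(123 + 1/1026) = 1/(126199/1026) = 1026/126199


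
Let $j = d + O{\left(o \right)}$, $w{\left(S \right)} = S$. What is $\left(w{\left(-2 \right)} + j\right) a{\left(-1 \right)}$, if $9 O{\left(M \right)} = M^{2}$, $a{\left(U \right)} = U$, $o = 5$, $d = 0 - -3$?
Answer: $- \frac{34}{9} \approx -3.7778$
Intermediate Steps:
$d = 3$ ($d = 0 + 3 = 3$)
$O{\left(M \right)} = \frac{M^{2}}{9}$
$j = \frac{52}{9}$ ($j = 3 + \frac{5^{2}}{9} = 3 + \frac{1}{9} \cdot 25 = 3 + \frac{25}{9} = \frac{52}{9} \approx 5.7778$)
$\left(w{\left(-2 \right)} + j\right) a{\left(-1 \right)} = \left(-2 + \frac{52}{9}\right) \left(-1\right) = \frac{34}{9} \left(-1\right) = - \frac{34}{9}$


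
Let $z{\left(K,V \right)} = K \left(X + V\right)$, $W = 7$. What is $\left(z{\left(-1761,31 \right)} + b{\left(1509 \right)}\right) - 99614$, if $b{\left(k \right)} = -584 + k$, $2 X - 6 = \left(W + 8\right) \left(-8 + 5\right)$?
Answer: $- \frac{237881}{2} \approx -1.1894 \cdot 10^{5}$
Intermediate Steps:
$X = - \frac{39}{2}$ ($X = 3 + \frac{\left(7 + 8\right) \left(-8 + 5\right)}{2} = 3 + \frac{15 \left(-3\right)}{2} = 3 + \frac{1}{2} \left(-45\right) = 3 - \frac{45}{2} = - \frac{39}{2} \approx -19.5$)
$z{\left(K,V \right)} = K \left(- \frac{39}{2} + V\right)$
$\left(z{\left(-1761,31 \right)} + b{\left(1509 \right)}\right) - 99614 = \left(\frac{1}{2} \left(-1761\right) \left(-39 + 2 \cdot 31\right) + \left(-584 + 1509\right)\right) - 99614 = \left(\frac{1}{2} \left(-1761\right) \left(-39 + 62\right) + 925\right) - 99614 = \left(\frac{1}{2} \left(-1761\right) 23 + 925\right) - 99614 = \left(- \frac{40503}{2} + 925\right) - 99614 = - \frac{38653}{2} - 99614 = - \frac{237881}{2}$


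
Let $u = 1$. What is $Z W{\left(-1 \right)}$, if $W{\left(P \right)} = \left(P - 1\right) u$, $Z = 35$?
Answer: $-70$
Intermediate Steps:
$W{\left(P \right)} = -1 + P$ ($W{\left(P \right)} = \left(P - 1\right) 1 = \left(-1 + P\right) 1 = -1 + P$)
$Z W{\left(-1 \right)} = 35 \left(-1 - 1\right) = 35 \left(-2\right) = -70$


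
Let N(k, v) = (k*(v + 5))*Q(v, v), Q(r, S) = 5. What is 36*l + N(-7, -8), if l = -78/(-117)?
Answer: 129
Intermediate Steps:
N(k, v) = 5*k*(5 + v) (N(k, v) = (k*(v + 5))*5 = (k*(5 + v))*5 = 5*k*(5 + v))
l = ⅔ (l = -78*(-1/117) = ⅔ ≈ 0.66667)
36*l + N(-7, -8) = 36*(⅔) + 5*(-7)*(5 - 8) = 24 + 5*(-7)*(-3) = 24 + 105 = 129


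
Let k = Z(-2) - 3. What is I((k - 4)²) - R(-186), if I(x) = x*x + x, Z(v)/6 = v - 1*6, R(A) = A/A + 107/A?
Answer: 1702578821/186 ≈ 9.1536e+6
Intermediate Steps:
R(A) = 1 + 107/A
Z(v) = -36 + 6*v (Z(v) = 6*(v - 1*6) = 6*(v - 6) = 6*(-6 + v) = -36 + 6*v)
k = -51 (k = (-36 + 6*(-2)) - 3 = (-36 - 12) - 3 = -48 - 3 = -51)
I(x) = x + x² (I(x) = x² + x = x + x²)
I((k - 4)²) - R(-186) = (-51 - 4)²*(1 + (-51 - 4)²) - (107 - 186)/(-186) = (-55)²*(1 + (-55)²) - (-1)*(-79)/186 = 3025*(1 + 3025) - 1*79/186 = 3025*3026 - 79/186 = 9153650 - 79/186 = 1702578821/186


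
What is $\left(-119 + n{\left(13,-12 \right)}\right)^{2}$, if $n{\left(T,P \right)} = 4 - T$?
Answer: $16384$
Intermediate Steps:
$\left(-119 + n{\left(13,-12 \right)}\right)^{2} = \left(-119 + \left(4 - 13\right)\right)^{2} = \left(-119 - 9\right)^{2} = \left(-128\right)^{2} = 16384$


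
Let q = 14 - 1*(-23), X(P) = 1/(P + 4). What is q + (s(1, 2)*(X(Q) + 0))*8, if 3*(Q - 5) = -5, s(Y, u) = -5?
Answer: 347/11 ≈ 31.545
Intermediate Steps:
Q = 10/3 (Q = 5 + (⅓)*(-5) = 5 - 5/3 = 10/3 ≈ 3.3333)
X(P) = 1/(4 + P)
q = 37 (q = 14 + 23 = 37)
q + (s(1, 2)*(X(Q) + 0))*8 = 37 - 5*(1/(4 + 10/3) + 0)*8 = 37 - 5*(1/(22/3) + 0)*8 = 37 - 5*(3/22 + 0)*8 = 37 - 5*3/22*8 = 37 - 15/22*8 = 37 - 60/11 = 347/11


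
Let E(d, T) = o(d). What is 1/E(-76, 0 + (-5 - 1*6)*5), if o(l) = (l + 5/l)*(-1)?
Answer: 76/5781 ≈ 0.013147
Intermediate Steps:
o(l) = -l - 5/l
E(d, T) = -d - 5/d
1/E(-76, 0 + (-5 - 1*6)*5) = 1/(-1*(-76) - 5/(-76)) = 1/(76 - 5*(-1/76)) = 1/(76 + 5/76) = 1/(5781/76) = 76/5781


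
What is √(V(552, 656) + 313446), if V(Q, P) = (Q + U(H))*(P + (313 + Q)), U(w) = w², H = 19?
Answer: √1702119 ≈ 1304.7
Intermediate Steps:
V(Q, P) = (361 + Q)*(313 + P + Q) (V(Q, P) = (Q + 19²)*(P + (313 + Q)) = (Q + 361)*(313 + P + Q) = (361 + Q)*(313 + P + Q))
√(V(552, 656) + 313446) = √((112993 + 552² + 361*656 + 674*552 + 656*552) + 313446) = √((112993 + 304704 + 236816 + 372048 + 362112) + 313446) = √(1388673 + 313446) = √1702119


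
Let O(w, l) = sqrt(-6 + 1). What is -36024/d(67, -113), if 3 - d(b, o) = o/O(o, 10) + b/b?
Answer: -120080/4263 - 1356904*I*sqrt(5)/4263 ≈ -28.168 - 711.74*I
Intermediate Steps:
O(w, l) = I*sqrt(5) (O(w, l) = sqrt(-5) = I*sqrt(5))
d(b, o) = 2 + I*o*sqrt(5)/5 (d(b, o) = 3 - (o/((I*sqrt(5))) + b/b) = 3 - (o*(-I*sqrt(5)/5) + 1) = 3 - (-I*o*sqrt(5)/5 + 1) = 3 - (1 - I*o*sqrt(5)/5) = 3 + (-1 + I*o*sqrt(5)/5) = 2 + I*o*sqrt(5)/5)
-36024/d(67, -113) = -36024/(2 + (1/5)*I*(-113)*sqrt(5)) = -36024/(2 - 113*I*sqrt(5)/5)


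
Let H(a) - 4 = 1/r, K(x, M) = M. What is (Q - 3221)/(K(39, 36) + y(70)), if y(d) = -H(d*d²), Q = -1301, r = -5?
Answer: -3230/23 ≈ -140.43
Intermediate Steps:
H(a) = 19/5 (H(a) = 4 + 1/(-5) = 4 - ⅕ = 19/5)
y(d) = -19/5 (y(d) = -1*19/5 = -19/5)
(Q - 3221)/(K(39, 36) + y(70)) = (-1301 - 3221)/(36 - 19/5) = -4522/161/5 = -4522*5/161 = -3230/23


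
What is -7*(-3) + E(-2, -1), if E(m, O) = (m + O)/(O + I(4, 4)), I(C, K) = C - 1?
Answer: 39/2 ≈ 19.500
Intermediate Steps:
I(C, K) = -1 + C
E(m, O) = (O + m)/(3 + O) (E(m, O) = (m + O)/(O + (-1 + 4)) = (O + m)/(O + 3) = (O + m)/(3 + O))
-7*(-3) + E(-2, -1) = -7*(-3) + (-1 - 2)/(3 - 1) = 21 - 3/2 = 39/2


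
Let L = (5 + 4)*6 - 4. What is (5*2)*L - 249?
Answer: 251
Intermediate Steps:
L = 50 (L = 9*6 - 4 = 54 - 4 = 50)
(5*2)*L - 249 = (5*2)*50 - 249 = 10*50 - 249 = 500 - 249 = 251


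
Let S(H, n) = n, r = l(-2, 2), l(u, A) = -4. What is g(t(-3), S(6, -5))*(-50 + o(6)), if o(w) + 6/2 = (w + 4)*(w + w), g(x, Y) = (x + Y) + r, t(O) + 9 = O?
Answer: -1407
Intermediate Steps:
r = -4
t(O) = -9 + O
g(x, Y) = -4 + Y + x (g(x, Y) = (x + Y) - 4 = (Y + x) - 4 = -4 + Y + x)
o(w) = -3 + 2*w*(4 + w) (o(w) = -3 + (w + 4)*(w + w) = -3 + (4 + w)*(2*w) = -3 + 2*w*(4 + w))
g(t(-3), S(6, -5))*(-50 + o(6)) = (-4 - 5 + (-9 - 3))*(-50 + (-3 + 2*6**2 + 8*6)) = (-4 - 5 - 12)*(-50 + (-3 + 2*36 + 48)) = -21*(-50 + (-3 + 72 + 48)) = -21*(-50 + 117) = -21*67 = -1407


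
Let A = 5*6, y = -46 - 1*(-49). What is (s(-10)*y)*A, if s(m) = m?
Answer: -900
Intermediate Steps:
y = 3 (y = -46 + 49 = 3)
A = 30
(s(-10)*y)*A = -10*3*30 = -30*30 = -900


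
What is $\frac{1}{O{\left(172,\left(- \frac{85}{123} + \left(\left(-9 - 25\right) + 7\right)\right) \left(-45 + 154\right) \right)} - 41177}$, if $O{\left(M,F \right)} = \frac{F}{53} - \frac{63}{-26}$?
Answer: $- \frac{169494}{6988496345} \approx -2.4253 \cdot 10^{-5}$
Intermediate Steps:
$O{\left(M,F \right)} = \frac{63}{26} + \frac{F}{53}$ ($O{\left(M,F \right)} = F \frac{1}{53} - - \frac{63}{26} = \frac{F}{53} + \frac{63}{26} = \frac{63}{26} + \frac{F}{53}$)
$\frac{1}{O{\left(172,\left(- \frac{85}{123} + \left(\left(-9 - 25\right) + 7\right)\right) \left(-45 + 154\right) \right)} - 41177} = \frac{1}{\left(\frac{63}{26} + \frac{\left(- \frac{85}{123} + \left(\left(-9 - 25\right) + 7\right)\right) \left(-45 + 154\right)}{53}\right) - 41177} = \frac{1}{\left(\frac{63}{26} + \frac{\left(\left(-85\right) \frac{1}{123} + \left(-34 + 7\right)\right) 109}{53}\right) - 41177} = \frac{1}{\left(\frac{63}{26} + \frac{\left(- \frac{85}{123} - 27\right) 109}{53}\right) - 41177} = \frac{1}{\left(\frac{63}{26} + \frac{\left(- \frac{3406}{123}\right) 109}{53}\right) - 41177} = \frac{1}{\left(\frac{63}{26} + \frac{1}{53} \left(- \frac{371254}{123}\right)\right) - 41177} = \frac{1}{\left(\frac{63}{26} - \frac{371254}{6519}\right) - 41177} = \frac{1}{- \frac{9241907}{169494} - 41177} = \frac{1}{- \frac{6988496345}{169494}} = - \frac{169494}{6988496345}$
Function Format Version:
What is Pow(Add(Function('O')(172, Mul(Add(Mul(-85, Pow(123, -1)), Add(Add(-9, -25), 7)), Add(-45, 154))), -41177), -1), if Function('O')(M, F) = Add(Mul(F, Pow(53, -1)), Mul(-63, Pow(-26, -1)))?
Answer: Rational(-169494, 6988496345) ≈ -2.4253e-5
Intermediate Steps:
Function('O')(M, F) = Add(Rational(63, 26), Mul(Rational(1, 53), F)) (Function('O')(M, F) = Add(Mul(F, Rational(1, 53)), Mul(-63, Rational(-1, 26))) = Add(Mul(Rational(1, 53), F), Rational(63, 26)) = Add(Rational(63, 26), Mul(Rational(1, 53), F)))
Pow(Add(Function('O')(172, Mul(Add(Mul(-85, Pow(123, -1)), Add(Add(-9, -25), 7)), Add(-45, 154))), -41177), -1) = Pow(Add(Add(Rational(63, 26), Mul(Rational(1, 53), Mul(Add(Mul(-85, Pow(123, -1)), Add(Add(-9, -25), 7)), Add(-45, 154)))), -41177), -1) = Pow(Add(Add(Rational(63, 26), Mul(Rational(1, 53), Mul(Add(Mul(-85, Rational(1, 123)), Add(-34, 7)), 109))), -41177), -1) = Pow(Add(Add(Rational(63, 26), Mul(Rational(1, 53), Mul(Add(Rational(-85, 123), -27), 109))), -41177), -1) = Pow(Add(Add(Rational(63, 26), Mul(Rational(1, 53), Mul(Rational(-3406, 123), 109))), -41177), -1) = Pow(Add(Add(Rational(63, 26), Mul(Rational(1, 53), Rational(-371254, 123))), -41177), -1) = Pow(Add(Add(Rational(63, 26), Rational(-371254, 6519)), -41177), -1) = Pow(Add(Rational(-9241907, 169494), -41177), -1) = Pow(Rational(-6988496345, 169494), -1) = Rational(-169494, 6988496345)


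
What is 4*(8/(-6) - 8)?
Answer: -112/3 ≈ -37.333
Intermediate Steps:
4*(8/(-6) - 8) = 4*(8*(-1/6) - 8) = 4*(-4/3 - 8) = 4*(-28/3) = -112/3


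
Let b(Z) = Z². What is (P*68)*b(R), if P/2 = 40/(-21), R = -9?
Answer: -146880/7 ≈ -20983.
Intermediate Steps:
P = -80/21 (P = 2*(40/(-21)) = 2*(40*(-1/21)) = 2*(-40/21) = -80/21 ≈ -3.8095)
(P*68)*b(R) = -80/21*68*(-9)² = -5440/21*81 = -146880/7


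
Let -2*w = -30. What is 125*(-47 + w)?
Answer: -4000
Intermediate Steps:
w = 15 (w = -1/2*(-30) = 15)
125*(-47 + w) = 125*(-47 + 15) = 125*(-32) = -4000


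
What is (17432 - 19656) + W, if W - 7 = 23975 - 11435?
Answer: 10323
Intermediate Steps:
W = 12547 (W = 7 + (23975 - 11435) = 7 + 12540 = 12547)
(17432 - 19656) + W = (17432 - 19656) + 12547 = -2224 + 12547 = 10323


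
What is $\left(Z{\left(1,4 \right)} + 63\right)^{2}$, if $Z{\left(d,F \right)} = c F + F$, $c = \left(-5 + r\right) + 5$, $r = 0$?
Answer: $4489$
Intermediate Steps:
$c = 0$ ($c = \left(-5 + 0\right) + 5 = -5 + 5 = 0$)
$Z{\left(d,F \right)} = F$ ($Z{\left(d,F \right)} = 0 F + F = 0 + F = F$)
$\left(Z{\left(1,4 \right)} + 63\right)^{2} = \left(4 + 63\right)^{2} = 67^{2} = 4489$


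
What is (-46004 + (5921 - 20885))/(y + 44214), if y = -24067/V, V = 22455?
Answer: -1369036440/992801303 ≈ -1.3790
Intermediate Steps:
y = -24067/22455 ≈ -1.0718
(-46004 + (5921 - 20885))/(y + 44214) = (-46004 + (5921 - 20885))/(-24067/22455 + 44214) = (-46004 - 14964)/(992801303/22455) = -60968*22455/992801303 = -1369036440/992801303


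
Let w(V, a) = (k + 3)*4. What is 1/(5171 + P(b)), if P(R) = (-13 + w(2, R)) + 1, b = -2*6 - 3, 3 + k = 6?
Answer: 1/5183 ≈ 0.00019294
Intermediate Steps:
k = 3 (k = -3 + 6 = 3)
w(V, a) = 24 (w(V, a) = (3 + 3)*4 = 6*4 = 24)
b = -15 (b = -12 - 3 = -15)
P(R) = 12 (P(R) = (-13 + 24) + 1 = 11 + 1 = 12)
1/(5171 + P(b)) = 1/(5171 + 12) = 1/5183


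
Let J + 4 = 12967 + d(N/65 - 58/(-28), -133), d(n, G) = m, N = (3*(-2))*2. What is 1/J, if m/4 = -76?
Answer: 1/12659 ≈ 7.8995e-5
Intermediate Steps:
m = -304 (m = 4*(-76) = -304)
N = -12 (N = -6*2 = -12)
d(n, G) = -304
J = 12659 (J = -4 + (12967 - 304) = -4 + 12663 = 12659)
1/J = 1/12659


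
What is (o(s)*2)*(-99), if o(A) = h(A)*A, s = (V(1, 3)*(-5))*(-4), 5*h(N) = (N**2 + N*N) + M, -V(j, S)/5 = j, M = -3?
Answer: 79188120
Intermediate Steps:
V(j, S) = -5*j
h(N) = -3/5 + 2*N**2/5 (h(N) = ((N**2 + N*N) - 3)/5 = ((N**2 + N**2) - 3)/5 = (2*N**2 - 3)/5 = (-3 + 2*N**2)/5 = -3/5 + 2*N**2/5)
s = -100 (s = (-5*1*(-5))*(-4) = -5*(-5)*(-4) = 25*(-4) = -100)
o(A) = A*(-3/5 + 2*A**2/5) (o(A) = (-3/5 + 2*A**2/5)*A = A*(-3/5 + 2*A**2/5))
(o(s)*2)*(-99) = (((1/5)*(-100)*(-3 + 2*(-100)**2))*2)*(-99) = (((1/5)*(-100)*(-3 + 2*10000))*2)*(-99) = (((1/5)*(-100)*(-3 + 20000))*2)*(-99) = (((1/5)*(-100)*19997)*2)*(-99) = -399940*2*(-99) = -799880*(-99) = 79188120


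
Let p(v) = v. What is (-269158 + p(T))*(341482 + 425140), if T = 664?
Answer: -205833407268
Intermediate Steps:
(-269158 + p(T))*(341482 + 425140) = (-269158 + 664)*(341482 + 425140) = -268494*766622 = -205833407268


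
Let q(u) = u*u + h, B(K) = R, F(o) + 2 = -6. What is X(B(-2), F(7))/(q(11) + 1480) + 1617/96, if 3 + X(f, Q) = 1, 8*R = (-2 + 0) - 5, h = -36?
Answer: 843471/50080 ≈ 16.842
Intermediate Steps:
F(o) = -8 (F(o) = -2 - 6 = -8)
R = -7/8 (R = ((-2 + 0) - 5)/8 = (-2 - 5)/8 = (⅛)*(-7) = -7/8 ≈ -0.87500)
B(K) = -7/8
X(f, Q) = -2 (X(f, Q) = -3 + 1 = -2)
q(u) = -36 + u² (q(u) = u*u - 36 = u² - 36 = -36 + u²)
X(B(-2), F(7))/(q(11) + 1480) + 1617/96 = -2/((-36 + 11²) + 1480) + 1617/96 = -2/((-36 + 121) + 1480) + 1617*(1/96) = -2/(85 + 1480) + 539/32 = -2/1565 + 539/32 = 843471/50080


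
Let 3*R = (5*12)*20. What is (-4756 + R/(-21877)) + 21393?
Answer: 363967249/21877 ≈ 16637.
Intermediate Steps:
R = 400 (R = ((5*12)*20)/3 = (60*20)/3 = (⅓)*1200 = 400)
(-4756 + R/(-21877)) + 21393 = (-4756 + 400/(-21877)) + 21393 = (-4756 + 400*(-1/21877)) + 21393 = (-4756 - 400/21877) + 21393 = -104047412/21877 + 21393 = 363967249/21877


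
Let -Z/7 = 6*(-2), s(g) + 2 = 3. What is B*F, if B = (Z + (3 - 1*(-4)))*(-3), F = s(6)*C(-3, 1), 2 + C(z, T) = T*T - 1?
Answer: 546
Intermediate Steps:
C(z, T) = -3 + T**2 (C(z, T) = -2 + (T*T - 1) = -2 + (T**2 - 1) = -2 + (-1 + T**2) = -3 + T**2)
s(g) = 1 (s(g) = -2 + 3 = 1)
Z = 84 (Z = -42*(-2) = -7*(-12) = 84)
F = -2 (F = 1*(-3 + 1**2) = 1*(-3 + 1) = 1*(-2) = -2)
B = -273 (B = (84 + (3 - 1*(-4)))*(-3) = (84 + (3 + 4))*(-3) = (84 + 7)*(-3) = 91*(-3) = -273)
B*F = -273*(-2) = 546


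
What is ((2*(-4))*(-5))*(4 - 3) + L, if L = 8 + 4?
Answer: 52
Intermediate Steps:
L = 12
((2*(-4))*(-5))*(4 - 3) + L = ((2*(-4))*(-5))*(4 - 3) + 12 = -8*(-5)*1 + 12 = 40*1 + 12 = 40 + 12 = 52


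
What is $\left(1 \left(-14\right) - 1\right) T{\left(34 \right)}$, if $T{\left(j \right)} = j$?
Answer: $-510$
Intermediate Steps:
$\left(1 \left(-14\right) - 1\right) T{\left(34 \right)} = \left(1 \left(-14\right) - 1\right) 34 = \left(-14 - 1\right) 34 = \left(-15\right) 34 = -510$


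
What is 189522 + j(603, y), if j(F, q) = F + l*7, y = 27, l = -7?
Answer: 190076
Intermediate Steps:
j(F, q) = -49 + F (j(F, q) = F - 7*7 = F - 49 = -49 + F)
189522 + j(603, y) = 189522 + (-49 + 603) = 189522 + 554 = 190076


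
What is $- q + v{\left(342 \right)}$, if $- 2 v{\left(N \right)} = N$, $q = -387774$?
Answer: $387603$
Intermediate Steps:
$v{\left(N \right)} = - \frac{N}{2}$
$- q + v{\left(342 \right)} = \left(-1\right) \left(-387774\right) - 171 = 387774 - 171 = 387603$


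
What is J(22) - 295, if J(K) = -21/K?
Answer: -6511/22 ≈ -295.95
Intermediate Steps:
J(22) - 295 = -21/22 - 295 = -6511/22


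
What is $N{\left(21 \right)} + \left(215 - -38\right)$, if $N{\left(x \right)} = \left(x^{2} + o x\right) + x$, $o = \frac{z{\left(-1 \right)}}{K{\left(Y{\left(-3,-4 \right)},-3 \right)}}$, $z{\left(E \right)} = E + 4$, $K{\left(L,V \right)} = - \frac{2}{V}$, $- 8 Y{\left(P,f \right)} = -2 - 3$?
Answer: $\frac{1619}{2} \approx 809.5$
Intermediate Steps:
$Y{\left(P,f \right)} = \frac{5}{8}$ ($Y{\left(P,f \right)} = - \frac{-2 - 3}{8} = \left(- \frac{1}{8}\right) \left(-5\right) = \frac{5}{8}$)
$z{\left(E \right)} = 4 + E$
$o = \frac{9}{2}$ ($o = \frac{4 - 1}{\left(-2\right) \frac{1}{-3}} = \frac{3}{\left(-2\right) \left(- \frac{1}{3}\right)} = \frac{3}{\frac{2}{3}} = 3 \cdot \frac{3}{2} = \frac{9}{2} \approx 4.5$)
$N{\left(x \right)} = x^{2} + \frac{11 x}{2}$ ($N{\left(x \right)} = \left(x^{2} + \frac{9 x}{2}\right) + x = x^{2} + \frac{11 x}{2}$)
$N{\left(21 \right)} + \left(215 - -38\right) = \frac{1}{2} \cdot 21 \left(11 + 2 \cdot 21\right) + \left(215 - -38\right) = \frac{1}{2} \cdot 21 \left(11 + 42\right) + \left(215 + 38\right) = \frac{1}{2} \cdot 21 \cdot 53 + 253 = \frac{1113}{2} + 253 = \frac{1619}{2}$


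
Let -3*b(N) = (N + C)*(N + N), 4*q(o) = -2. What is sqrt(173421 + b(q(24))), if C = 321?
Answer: sqrt(6247002)/6 ≈ 416.57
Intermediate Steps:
q(o) = -1/2 (q(o) = (1/4)*(-2) = -1/2)
b(N) = -2*N*(321 + N)/3 (b(N) = -(N + 321)*(N + N)/3 = -(321 + N)*2*N/3 = -2*N*(321 + N)/3)
sqrt(173421 + b(q(24))) = sqrt(173421 - 2/3*(-1/2)*(321 - 1/2)) = sqrt(173421 - 2/3*(-1/2)*641/2) = sqrt(173421 + 641/6) = sqrt(1041167/6) = sqrt(6247002)/6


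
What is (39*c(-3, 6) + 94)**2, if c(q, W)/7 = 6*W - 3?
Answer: 82864609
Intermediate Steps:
c(q, W) = -21 + 42*W (c(q, W) = 7*(6*W - 3) = 7*(-3 + 6*W) = -21 + 42*W)
(39*c(-3, 6) + 94)**2 = (39*(-21 + 42*6) + 94)**2 = (39*(-21 + 252) + 94)**2 = (39*231 + 94)**2 = (9009 + 94)**2 = 9103**2 = 82864609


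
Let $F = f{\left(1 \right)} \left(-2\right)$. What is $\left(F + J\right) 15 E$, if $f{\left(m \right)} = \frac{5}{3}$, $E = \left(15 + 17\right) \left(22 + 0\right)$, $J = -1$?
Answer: $-45760$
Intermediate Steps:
$E = 704$ ($E = 32 \cdot 22 = 704$)
$f{\left(m \right)} = \frac{5}{3}$ ($f{\left(m \right)} = 5 \cdot \frac{1}{3} = \frac{5}{3}$)
$F = - \frac{10}{3}$ ($F = \frac{5}{3} \left(-2\right) = - \frac{10}{3} \approx -3.3333$)
$\left(F + J\right) 15 E = \left(- \frac{10}{3} - 1\right) 15 \cdot 704 = \left(- \frac{13}{3}\right) 15 \cdot 704 = \left(-65\right) 704 = -45760$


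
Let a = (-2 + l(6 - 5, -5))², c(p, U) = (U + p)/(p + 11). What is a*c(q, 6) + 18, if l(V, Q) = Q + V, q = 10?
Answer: 318/7 ≈ 45.429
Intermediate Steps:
c(p, U) = (U + p)/(11 + p)
a = 36 (a = (-2 + (-5 + (6 - 5)))² = (-2 + (-5 + 1))² = (-2 - 4)² = (-6)² = 36)
a*c(q, 6) + 18 = 36*((6 + 10)/(11 + 10)) + 18 = 36*(16/21) + 18 = 192/7 + 18 = 318/7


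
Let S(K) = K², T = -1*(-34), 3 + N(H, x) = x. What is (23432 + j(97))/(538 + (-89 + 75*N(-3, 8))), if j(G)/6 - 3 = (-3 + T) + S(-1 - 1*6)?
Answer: 11965/412 ≈ 29.041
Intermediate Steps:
N(H, x) = -3 + x
T = 34
j(G) = 498 (j(G) = 18 + 6*((-3 + 34) + (-1 - 1*6)²) = 18 + 6*(31 + (-1 - 6)²) = 18 + 6*(31 + (-7)²) = 18 + 6*(31 + 49) = 18 + 6*80 = 18 + 480 = 498)
(23432 + j(97))/(538 + (-89 + 75*N(-3, 8))) = (23432 + 498)/(538 + (-89 + 75*(-3 + 8))) = 23930/(538 + (-89 + 75*5)) = 23930/(538 + (-89 + 375)) = 23930/(538 + 286) = 23930/824 = 23930*(1/824) = 11965/412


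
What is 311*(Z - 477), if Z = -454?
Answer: -289541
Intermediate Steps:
311*(Z - 477) = 311*(-454 - 477) = 311*(-931) = -289541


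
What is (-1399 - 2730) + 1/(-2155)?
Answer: -8897996/2155 ≈ -4129.0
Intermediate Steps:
(-1399 - 2730) + 1/(-2155) = -4129 - 1/2155 = -8897996/2155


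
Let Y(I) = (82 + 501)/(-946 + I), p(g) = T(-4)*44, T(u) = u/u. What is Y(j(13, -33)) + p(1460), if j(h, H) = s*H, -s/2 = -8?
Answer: 5843/134 ≈ 43.604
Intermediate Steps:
s = 16 (s = -2*(-8) = 16)
T(u) = 1
p(g) = 44 (p(g) = 1*44 = 44)
j(h, H) = 16*H
Y(I) = 583/(-946 + I)
Y(j(13, -33)) + p(1460) = 583/(-946 + 16*(-33)) + 44 = 583/(-946 - 528) + 44 = 583/(-1474) + 44 = 583*(-1/1474) + 44 = -53/134 + 44 = 5843/134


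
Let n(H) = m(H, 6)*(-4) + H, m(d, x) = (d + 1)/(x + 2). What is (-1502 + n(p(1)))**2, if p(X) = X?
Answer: 2256004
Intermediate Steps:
m(d, x) = (1 + d)/(2 + x)
n(H) = -1/2 + H/2 (n(H) = ((1 + H)/(2 + 6))*(-4) + H = ((1 + H)/8)*(-4) + H = (1/8 + H/8)*(-4) + H = (-1/2 - H/2) + H = -1/2 + H/2)
(-1502 + n(p(1)))**2 = (-1502 + (-1/2 + (1/2)*1))**2 = (-1502 + (-1/2 + 1/2))**2 = (-1502 + 0)**2 = (-1502)**2 = 2256004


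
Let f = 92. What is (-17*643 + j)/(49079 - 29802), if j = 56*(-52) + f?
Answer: -13751/19277 ≈ -0.71334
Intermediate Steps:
j = -2820 (j = 56*(-52) + 92 = -2912 + 92 = -2820)
(-17*643 + j)/(49079 - 29802) = (-17*643 - 2820)/(49079 - 29802) = (-10931 - 2820)/19277 = -13751*1/19277 = -13751/19277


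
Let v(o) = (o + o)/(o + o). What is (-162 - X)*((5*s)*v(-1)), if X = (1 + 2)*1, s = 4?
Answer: -3300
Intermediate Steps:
X = 3 (X = 3*1 = 3)
v(o) = 1 (v(o) = (2*o)/((2*o)) = (2*o)*(1/(2*o)) = 1)
(-162 - X)*((5*s)*v(-1)) = (-162 - 1*3)*((5*4)*1) = (-162 - 3)*(20*1) = -165*20 = -3300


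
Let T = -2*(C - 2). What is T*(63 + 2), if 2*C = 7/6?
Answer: 1105/6 ≈ 184.17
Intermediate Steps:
C = 7/12 (C = (7/6)/2 = (7*(1/6))/2 = (1/2)*(7/6) = 7/12 ≈ 0.58333)
T = 17/6 (T = -2*(7/12 - 2) = -2*(-17/12) = 17/6 ≈ 2.8333)
T*(63 + 2) = 17*(63 + 2)/6 = (17/6)*65 = 1105/6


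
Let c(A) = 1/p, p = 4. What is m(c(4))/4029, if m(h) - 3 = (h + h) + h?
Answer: 5/5372 ≈ 0.00093075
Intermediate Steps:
c(A) = 1/4
m(h) = 3 + 3*h (m(h) = 3 + ((h + h) + h) = 3 + (2*h + h) = 3 + 3*h)
m(c(4))/4029 = (3 + 3*(1/4))/4029 = (3 + 3/4)*(1/4029) = (15/4)*(1/4029) = 5/5372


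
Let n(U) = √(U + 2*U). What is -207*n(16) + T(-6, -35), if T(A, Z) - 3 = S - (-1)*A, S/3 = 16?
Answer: 45 - 828*√3 ≈ -1389.1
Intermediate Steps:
S = 48 (S = 3*16 = 48)
T(A, Z) = 51 + A (T(A, Z) = 3 + (48 - (-1)*A) = 3 + (48 + A) = 51 + A)
n(U) = √3*√U (n(U) = √(3*U) = √3*√U)
-207*n(16) + T(-6, -35) = -207*√3*√16 + (51 - 6) = -207*√3*4 + 45 = -828*√3 + 45 = 45 - 828*√3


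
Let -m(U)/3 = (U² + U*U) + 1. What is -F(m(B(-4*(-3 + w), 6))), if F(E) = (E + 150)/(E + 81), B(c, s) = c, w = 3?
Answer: -49/26 ≈ -1.8846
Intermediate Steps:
m(U) = -3 - 6*U² (m(U) = -3*((U² + U*U) + 1) = -3*((U² + U²) + 1) = -3*(2*U² + 1) = -3*(1 + 2*U²) = -3 - 6*U²)
F(E) = (150 + E)/(81 + E)
-F(m(B(-4*(-3 + w), 6))) = -(150 + (-3 - 6*16*(-3 + 3)²))/(81 + (-3 - 6*16*(-3 + 3)²)) = -(150 + (-3 - 6*(-4*0)²))/(81 + (-3 - 6*(-4*0)²)) = -(150 + (-3 - 6*0²))/(81 + (-3 - 6*0²)) = -(150 + (-3 - 6*0))/(81 + (-3 - 6*0)) = -(150 + (-3 + 0))/(81 + (-3 + 0)) = -(150 - 3)/(81 - 3) = -147/78 = -1*49/26 = -49/26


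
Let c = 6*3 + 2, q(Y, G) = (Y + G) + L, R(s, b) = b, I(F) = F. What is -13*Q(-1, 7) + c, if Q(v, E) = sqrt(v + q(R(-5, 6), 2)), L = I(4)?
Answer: 20 - 13*sqrt(11) ≈ -23.116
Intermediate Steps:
L = 4
q(Y, G) = 4 + G + Y (q(Y, G) = (Y + G) + 4 = (G + Y) + 4 = 4 + G + Y)
Q(v, E) = sqrt(12 + v) (Q(v, E) = sqrt(v + (4 + 2 + 6)) = sqrt(v + 12) = sqrt(12 + v))
c = 20 (c = 18 + 2 = 20)
-13*Q(-1, 7) + c = -13*sqrt(12 - 1) + 20 = -13*sqrt(11) + 20 = 20 - 13*sqrt(11)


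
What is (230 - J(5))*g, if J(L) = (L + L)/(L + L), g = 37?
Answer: 8473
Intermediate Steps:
J(L) = 1 (J(L) = (2*L)/((2*L)) = (2*L)*(1/(2*L)) = 1)
(230 - J(5))*g = (230 - 1*1)*37 = (230 - 1)*37 = 229*37 = 8473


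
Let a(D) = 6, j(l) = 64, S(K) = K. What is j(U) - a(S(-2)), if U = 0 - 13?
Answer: 58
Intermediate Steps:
U = -13
j(U) - a(S(-2)) = 64 - 1*6 = 64 - 6 = 58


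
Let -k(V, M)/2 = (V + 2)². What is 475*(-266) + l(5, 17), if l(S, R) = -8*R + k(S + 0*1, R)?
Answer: -126584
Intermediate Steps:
k(V, M) = -2*(2 + V)² (k(V, M) = -2*(V + 2)² = -2*(2 + V)²)
l(S, R) = -8*R - 2*(2 + S)² (l(S, R) = -8*R - 2*(2 + (S + 0*1))² = -8*R - 2*(2 + (S + 0))² = -8*R - 2*(2 + S)²)
475*(-266) + l(5, 17) = 475*(-266) + (-8*17 - 2*(2 + 5)²) = -126350 + (-136 - 2*7²) = -126350 + (-136 - 2*49) = -126350 + (-136 - 98) = -126350 - 234 = -126584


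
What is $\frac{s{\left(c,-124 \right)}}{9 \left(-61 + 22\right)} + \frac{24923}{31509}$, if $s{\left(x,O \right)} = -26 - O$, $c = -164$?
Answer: $\frac{209633}{409617} \approx 0.51178$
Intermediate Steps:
$\frac{s{\left(c,-124 \right)}}{9 \left(-61 + 22\right)} + \frac{24923}{31509} = \frac{-26 - -124}{9 \left(-61 + 22\right)} + \frac{24923}{31509} = \frac{-26 + 124}{9 \left(-39\right)} + 24923 \cdot \frac{1}{31509} = \frac{98}{-351} + \frac{24923}{31509} = 98 \left(- \frac{1}{351}\right) + \frac{24923}{31509} = - \frac{98}{351} + \frac{24923}{31509} = \frac{209633}{409617}$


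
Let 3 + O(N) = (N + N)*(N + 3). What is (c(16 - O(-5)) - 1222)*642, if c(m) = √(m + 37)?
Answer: -780672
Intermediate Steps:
O(N) = -3 + 2*N*(3 + N) (O(N) = -3 + (N + N)*(N + 3) = -3 + (2*N)*(3 + N) = -3 + 2*N*(3 + N))
c(m) = √(37 + m)
(c(16 - O(-5)) - 1222)*642 = (√(37 + (16 - (-3 + 2*(-5)² + 6*(-5)))) - 1222)*642 = (√(37 + (16 - (-3 + 2*25 - 30))) - 1222)*642 = (√(37 + (16 - (-3 + 50 - 30))) - 1222)*642 = (√(37 + (16 - 1*17)) - 1222)*642 = (√(37 + (16 - 17)) - 1222)*642 = (√(37 - 1) - 1222)*642 = (√36 - 1222)*642 = (6 - 1222)*642 = -1216*642 = -780672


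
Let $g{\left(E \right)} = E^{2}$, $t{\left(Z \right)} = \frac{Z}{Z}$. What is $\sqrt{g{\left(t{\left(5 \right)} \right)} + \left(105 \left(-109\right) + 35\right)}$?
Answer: $i \sqrt{11409} \approx 106.81 i$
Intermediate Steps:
$t{\left(Z \right)} = 1$
$\sqrt{g{\left(t{\left(5 \right)} \right)} + \left(105 \left(-109\right) + 35\right)} = \sqrt{1^{2} + \left(105 \left(-109\right) + 35\right)} = \sqrt{1 + \left(-11445 + 35\right)} = \sqrt{1 - 11410} = \sqrt{-11409} = i \sqrt{11409}$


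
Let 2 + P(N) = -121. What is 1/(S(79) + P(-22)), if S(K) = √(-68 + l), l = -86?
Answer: -123/15283 - I*√154/15283 ≈ -0.0080482 - 0.00081199*I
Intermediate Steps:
P(N) = -123 (P(N) = -2 - 121 = -123)
S(K) = I*√154 (S(K) = √(-68 - 86) = √(-154) = I*√154)
1/(S(79) + P(-22)) = 1/(I*√154 - 123) = 1/(-123 + I*√154)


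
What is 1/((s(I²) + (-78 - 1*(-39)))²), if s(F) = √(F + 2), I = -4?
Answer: 1/(9*(13 - √2)²) ≈ 0.00082776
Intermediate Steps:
s(F) = √(2 + F)
1/((s(I²) + (-78 - 1*(-39)))²) = 1/((√(2 + (-4)²) + (-78 - 1*(-39)))²) = 1/((√(2 + 16) + (-78 + 39))²) = 1/((√18 - 39)²) = 1/((3*√2 - 39)²) = 1/((-39 + 3*√2)²) = (-39 + 3*√2)⁻²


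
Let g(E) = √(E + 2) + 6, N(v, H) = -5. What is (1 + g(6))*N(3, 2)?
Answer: -35 - 10*√2 ≈ -49.142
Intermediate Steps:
g(E) = 6 + √(2 + E) (g(E) = √(2 + E) + 6 = 6 + √(2 + E))
(1 + g(6))*N(3, 2) = (1 + (6 + √(2 + 6)))*(-5) = (1 + (6 + √8))*(-5) = (1 + (6 + 2*√2))*(-5) = (7 + 2*√2)*(-5) = -35 - 10*√2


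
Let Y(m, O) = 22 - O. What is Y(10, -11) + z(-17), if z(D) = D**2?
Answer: 322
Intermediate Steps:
Y(10, -11) + z(-17) = (22 - 1*(-11)) + (-17)**2 = (22 + 11) + 289 = 33 + 289 = 322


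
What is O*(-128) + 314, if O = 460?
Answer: -58566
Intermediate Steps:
O*(-128) + 314 = 460*(-128) + 314 = -58880 + 314 = -58566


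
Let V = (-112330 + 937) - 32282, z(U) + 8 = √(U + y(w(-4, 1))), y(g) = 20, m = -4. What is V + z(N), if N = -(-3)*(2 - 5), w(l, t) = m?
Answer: -143683 + √11 ≈ -1.4368e+5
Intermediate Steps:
w(l, t) = -4
N = -9 (N = -(-3)*(-3) = -3*3 = -9)
z(U) = -8 + √(20 + U) (z(U) = -8 + √(U + 20) = -8 + √(20 + U))
V = -143675 (V = -111393 - 32282 = -143675)
V + z(N) = -143675 + (-8 + √(20 - 9)) = -143675 + (-8 + √11) = -143683 + √11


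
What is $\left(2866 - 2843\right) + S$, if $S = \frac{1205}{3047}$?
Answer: $\frac{71286}{3047} \approx 23.395$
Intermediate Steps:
$S = \frac{1205}{3047}$ ($S = 1205 \cdot \frac{1}{3047} = \frac{1205}{3047} \approx 0.39547$)
$\left(2866 - 2843\right) + S = \left(2866 - 2843\right) + \frac{1205}{3047} = 23 + \frac{1205}{3047} = \frac{71286}{3047}$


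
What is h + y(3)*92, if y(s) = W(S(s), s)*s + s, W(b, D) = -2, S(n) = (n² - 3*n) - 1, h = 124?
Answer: -152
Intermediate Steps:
S(n) = -1 + n² - 3*n
y(s) = -s (y(s) = -2*s + s = -s)
h + y(3)*92 = 124 - 1*3*92 = 124 - 3*92 = 124 - 276 = -152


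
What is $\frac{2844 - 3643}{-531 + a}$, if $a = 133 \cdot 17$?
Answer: $- \frac{799}{1730} \approx -0.46185$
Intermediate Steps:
$a = 2261$
$\frac{2844 - 3643}{-531 + a} = \frac{2844 - 3643}{-531 + 2261} = - \frac{799}{1730}$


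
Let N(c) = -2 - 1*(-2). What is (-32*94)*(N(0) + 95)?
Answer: -285760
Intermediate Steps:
N(c) = 0 (N(c) = -2 + 2 = 0)
(-32*94)*(N(0) + 95) = (-32*94)*(0 + 95) = -3008*95 = -285760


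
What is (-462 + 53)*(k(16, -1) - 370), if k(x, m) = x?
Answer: 144786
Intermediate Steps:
(-462 + 53)*(k(16, -1) - 370) = (-462 + 53)*(16 - 370) = -409*(-354) = 144786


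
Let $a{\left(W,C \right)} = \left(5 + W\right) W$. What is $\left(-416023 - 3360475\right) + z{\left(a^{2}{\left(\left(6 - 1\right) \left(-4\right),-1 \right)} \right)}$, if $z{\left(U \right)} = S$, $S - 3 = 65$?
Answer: $-3776430$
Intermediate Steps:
$a{\left(W,C \right)} = W \left(5 + W\right)$
$S = 68$ ($S = 3 + 65 = 68$)
$z{\left(U \right)} = 68$
$\left(-416023 - 3360475\right) + z{\left(a^{2}{\left(\left(6 - 1\right) \left(-4\right),-1 \right)} \right)} = \left(-416023 - 3360475\right) + 68 = -3776498 + 68 = -3776430$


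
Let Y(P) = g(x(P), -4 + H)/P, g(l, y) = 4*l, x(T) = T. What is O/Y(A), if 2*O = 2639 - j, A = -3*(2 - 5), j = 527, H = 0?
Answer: 264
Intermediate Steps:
A = 9 (A = -3*(-3) = 9)
Y(P) = 4 (Y(P) = (4*P)/P = 4)
O = 1056 (O = (2639 - 1*527)/2 = (2639 - 527)/2 = (½)*2112 = 1056)
O/Y(A) = 1056/4 = 1056*(¼) = 264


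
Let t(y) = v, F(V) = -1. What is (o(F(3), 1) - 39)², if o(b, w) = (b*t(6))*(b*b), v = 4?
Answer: 1849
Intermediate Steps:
t(y) = 4
o(b, w) = 4*b³ (o(b, w) = (b*4)*(b*b) = (4*b)*b² = 4*b³)
(o(F(3), 1) - 39)² = (4*(-1)³ - 39)² = (4*(-1) - 39)² = (-4 - 39)² = (-43)² = 1849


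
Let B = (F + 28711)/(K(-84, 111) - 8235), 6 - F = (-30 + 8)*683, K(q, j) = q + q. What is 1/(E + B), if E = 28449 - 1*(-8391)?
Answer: 2801/103174259 ≈ 2.7148e-5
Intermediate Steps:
K(q, j) = 2*q
F = 15032 (F = 6 - (-30 + 8)*683 = 6 - (-22)*683 = 6 - 1*(-15026) = 6 + 15026 = 15032)
E = 36840 (E = 28449 + 8391 = 36840)
B = -14581/2801 (B = (15032 + 28711)/(2*(-84) - 8235) = 43743/(-168 - 8235) = 43743/(-8403) = 43743*(-1/8403) = -14581/2801 ≈ -5.2056)
1/(E + B) = 1/(36840 - 14581/2801) = 1/(103174259/2801) = 2801/103174259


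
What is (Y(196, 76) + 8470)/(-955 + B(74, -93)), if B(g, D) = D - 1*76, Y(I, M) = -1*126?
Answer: -2086/281 ≈ -7.4235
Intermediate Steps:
Y(I, M) = -126
B(g, D) = -76 + D (B(g, D) = D - 76 = -76 + D)
(Y(196, 76) + 8470)/(-955 + B(74, -93)) = (-126 + 8470)/(-955 + (-76 - 93)) = 8344/(-955 - 169) = 8344/(-1124) = 8344*(-1/1124) = -2086/281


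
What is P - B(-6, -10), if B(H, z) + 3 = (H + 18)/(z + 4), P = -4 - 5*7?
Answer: -34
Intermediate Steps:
P = -39 (P = -4 - 35 = -39)
B(H, z) = -3 + (18 + H)/(4 + z) (B(H, z) = -3 + (H + 18)/(z + 4) = -3 + (18 + H)/(4 + z))
P - B(-6, -10) = -39 - (6 - 6 - 3*(-10))/(4 - 10) = -39 - (6 - 6 + 30)/(-6) = -39 - (-1)*30/6 = -39 - 1*(-5) = -39 + 5 = -34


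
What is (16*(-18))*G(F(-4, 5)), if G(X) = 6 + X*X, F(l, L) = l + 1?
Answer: -4320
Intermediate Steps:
F(l, L) = 1 + l
G(X) = 6 + X**2
(16*(-18))*G(F(-4, 5)) = (16*(-18))*(6 + (1 - 4)**2) = -288*(6 + (-3)**2) = -288*(6 + 9) = -288*15 = -4320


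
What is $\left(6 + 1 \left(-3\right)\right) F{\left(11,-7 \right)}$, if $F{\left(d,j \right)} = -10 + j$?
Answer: $-51$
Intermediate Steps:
$\left(6 + 1 \left(-3\right)\right) F{\left(11,-7 \right)} = \left(6 + 1 \left(-3\right)\right) \left(-10 - 7\right) = \left(6 - 3\right) \left(-17\right) = 3 \left(-17\right) = -51$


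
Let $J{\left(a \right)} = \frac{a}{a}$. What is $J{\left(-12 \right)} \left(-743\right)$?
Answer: $-743$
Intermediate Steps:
$J{\left(a \right)} = 1$
$J{\left(-12 \right)} \left(-743\right) = 1 \left(-743\right) = -743$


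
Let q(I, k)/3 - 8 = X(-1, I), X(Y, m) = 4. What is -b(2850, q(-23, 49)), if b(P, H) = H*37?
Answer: -1332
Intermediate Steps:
q(I, k) = 36 (q(I, k) = 24 + 3*4 = 24 + 12 = 36)
b(P, H) = 37*H
-b(2850, q(-23, 49)) = -37*36 = -1*1332 = -1332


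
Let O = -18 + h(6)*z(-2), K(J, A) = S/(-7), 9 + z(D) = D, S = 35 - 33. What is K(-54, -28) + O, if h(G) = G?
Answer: -590/7 ≈ -84.286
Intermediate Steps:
S = 2
z(D) = -9 + D
K(J, A) = -2/7 (K(J, A) = 2/(-7) = 2*(-1/7) = -2/7)
O = -84 (O = -18 + 6*(-9 - 2) = -18 + 6*(-11) = -18 - 66 = -84)
K(-54, -28) + O = -2/7 - 84 = -590/7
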